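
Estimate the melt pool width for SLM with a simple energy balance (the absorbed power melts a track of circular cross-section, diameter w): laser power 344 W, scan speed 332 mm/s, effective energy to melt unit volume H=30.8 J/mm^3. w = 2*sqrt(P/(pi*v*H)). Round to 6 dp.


w = 2*sqrt(344/(pi*332*30.8)) = 0.206962 mm


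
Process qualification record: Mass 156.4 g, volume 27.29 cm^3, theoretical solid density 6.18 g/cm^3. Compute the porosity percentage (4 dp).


rho_part = 156.4 / 27.29 = 5.73103701 g/cm^3
Porosity = (1 - 5.73103701/6.18)*100 = 7.2648 %


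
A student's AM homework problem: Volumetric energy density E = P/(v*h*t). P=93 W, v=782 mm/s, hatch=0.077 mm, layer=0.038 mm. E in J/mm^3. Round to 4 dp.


E = 93 / (782*0.077*0.038) = 40.6445 J/mm^3


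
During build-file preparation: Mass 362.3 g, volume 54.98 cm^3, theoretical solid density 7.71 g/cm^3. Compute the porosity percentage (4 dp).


rho_part = 362.3 / 54.98 = 6.58966897 g/cm^3
Porosity = (1 - 6.58966897/7.71)*100 = 14.5309 %


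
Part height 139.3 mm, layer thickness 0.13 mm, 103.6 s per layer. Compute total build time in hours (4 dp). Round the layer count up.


Layers = ceil(139.3/0.13) = 1072
t = 1072 * 103.6 / 3600 = 30.8498 hrs


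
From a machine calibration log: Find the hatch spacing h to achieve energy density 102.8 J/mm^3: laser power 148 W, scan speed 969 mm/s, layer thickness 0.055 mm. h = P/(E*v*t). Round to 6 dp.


h = 148 / (102.8*969*0.055) = 0.027014 mm


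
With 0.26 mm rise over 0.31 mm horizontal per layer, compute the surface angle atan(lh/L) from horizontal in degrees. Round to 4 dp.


angle = atan(0.26/0.31) = 39.9869 degrees


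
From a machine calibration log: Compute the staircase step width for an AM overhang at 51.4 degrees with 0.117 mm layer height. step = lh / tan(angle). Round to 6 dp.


step = 0.117 / tan(51.4) = 0.0934 mm


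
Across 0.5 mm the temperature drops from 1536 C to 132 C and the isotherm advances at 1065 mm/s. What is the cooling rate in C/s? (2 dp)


G = (1536-132)/0.5 = 2808.0 C/mm
CR = 2808.0 * 1065 = 2990520.0 C/s


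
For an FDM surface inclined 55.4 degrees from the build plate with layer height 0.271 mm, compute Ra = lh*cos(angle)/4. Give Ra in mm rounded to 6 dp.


Ra = 0.271 * cos(55.4) / 4 = 0.038471 mm


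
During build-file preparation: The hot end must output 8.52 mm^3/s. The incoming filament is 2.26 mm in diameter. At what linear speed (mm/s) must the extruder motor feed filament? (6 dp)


A = pi*(2.26/2)^2 = 4.0115
v = 8.52 / 4.0115 = 2.123894 mm/s


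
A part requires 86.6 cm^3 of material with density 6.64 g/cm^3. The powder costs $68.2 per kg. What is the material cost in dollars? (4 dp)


Mass = 86.6*6.64/1000 = 0.575024 kg
Cost = 0.575024 * 68.2 = 39.2166 $


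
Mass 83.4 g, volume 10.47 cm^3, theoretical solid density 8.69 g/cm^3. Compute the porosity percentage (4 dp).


rho_part = 83.4 / 10.47 = 7.96561605 g/cm^3
Porosity = (1 - 7.96561605/8.69)*100 = 8.3358 %


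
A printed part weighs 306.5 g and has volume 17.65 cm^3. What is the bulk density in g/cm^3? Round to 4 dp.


rho = 306.5 / 17.65 = 17.3654 g/cm^3


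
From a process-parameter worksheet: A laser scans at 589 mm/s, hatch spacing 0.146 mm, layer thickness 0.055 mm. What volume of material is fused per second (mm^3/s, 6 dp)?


Rate = 589 * 0.146 * 0.055 = 4.72967 mm^3/s


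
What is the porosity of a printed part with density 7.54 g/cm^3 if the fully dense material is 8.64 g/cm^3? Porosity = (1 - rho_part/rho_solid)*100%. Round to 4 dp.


Porosity = (1-7.54/8.64)*100 = 12.7315 %


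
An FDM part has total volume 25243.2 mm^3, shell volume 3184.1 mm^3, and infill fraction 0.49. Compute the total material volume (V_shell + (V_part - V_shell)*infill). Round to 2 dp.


V_infill = (25243.2 - 3184.1) * 0.49 = 10808.96
V_total = 3184.1 + 10808.96 = 13993.06 mm^3


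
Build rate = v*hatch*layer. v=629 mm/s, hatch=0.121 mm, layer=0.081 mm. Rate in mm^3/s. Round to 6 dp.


Rate = 629 * 0.121 * 0.081 = 6.164829 mm^3/s


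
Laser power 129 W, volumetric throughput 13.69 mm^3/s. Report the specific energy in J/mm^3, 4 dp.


SE = 129 / 13.69 = 9.4229 J/mm^3


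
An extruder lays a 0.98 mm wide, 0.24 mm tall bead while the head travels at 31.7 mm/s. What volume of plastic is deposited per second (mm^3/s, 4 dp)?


Rate = 0.98 * 0.24 * 31.7 = 7.4558 mm^3/s


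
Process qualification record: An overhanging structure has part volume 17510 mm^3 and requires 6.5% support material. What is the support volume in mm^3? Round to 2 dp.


V_support = 17510 * 0.065 = 1138.15 mm^3


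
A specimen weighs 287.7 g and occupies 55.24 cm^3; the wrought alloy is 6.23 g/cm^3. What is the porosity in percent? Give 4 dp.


rho_part = 287.7 / 55.24 = 5.20818248 g/cm^3
Porosity = (1 - 5.20818248/6.23)*100 = 16.4016 %


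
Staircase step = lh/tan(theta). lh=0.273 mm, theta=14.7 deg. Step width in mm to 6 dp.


step = 0.273 / tan(14.7) = 1.040614 mm


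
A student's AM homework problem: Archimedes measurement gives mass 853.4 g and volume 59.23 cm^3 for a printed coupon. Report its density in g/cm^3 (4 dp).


rho = 853.4 / 59.23 = 14.4082 g/cm^3


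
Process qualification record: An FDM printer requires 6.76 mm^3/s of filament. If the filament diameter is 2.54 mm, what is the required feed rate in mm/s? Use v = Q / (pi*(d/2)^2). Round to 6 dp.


A = pi*(2.54/2)^2 = 5.067075
v = 6.76 / 5.067075 = 1.334103 mm/s


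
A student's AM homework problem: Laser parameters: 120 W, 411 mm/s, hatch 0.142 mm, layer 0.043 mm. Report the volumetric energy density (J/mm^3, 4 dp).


E = 120 / (411*0.142*0.043) = 47.817 J/mm^3


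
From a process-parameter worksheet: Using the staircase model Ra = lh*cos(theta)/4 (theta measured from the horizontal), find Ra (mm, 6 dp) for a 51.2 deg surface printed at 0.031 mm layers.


Ra = 0.031 * cos(51.2) / 4 = 0.004856 mm


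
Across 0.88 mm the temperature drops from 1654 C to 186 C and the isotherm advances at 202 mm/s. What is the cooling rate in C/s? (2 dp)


G = (1654-186)/0.88 = 1668.18181818 C/mm
CR = 1668.18181818 * 202 = 336972.73 C/s


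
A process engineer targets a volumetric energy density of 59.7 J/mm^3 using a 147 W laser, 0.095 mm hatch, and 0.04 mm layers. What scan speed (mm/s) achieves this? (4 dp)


v = 147 / (59.7*0.095*0.04) = 647.9767 mm/s


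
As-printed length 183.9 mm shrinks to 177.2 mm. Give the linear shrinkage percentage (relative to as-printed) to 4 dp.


Shrinkage = ((183.9-177.2)/183.9)*100 = 3.6433 %


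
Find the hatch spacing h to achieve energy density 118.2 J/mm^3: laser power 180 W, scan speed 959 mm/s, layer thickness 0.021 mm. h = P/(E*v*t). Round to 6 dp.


h = 180 / (118.2*959*0.021) = 0.075617 mm


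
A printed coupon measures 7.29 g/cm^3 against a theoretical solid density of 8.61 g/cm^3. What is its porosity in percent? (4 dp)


Porosity = (1-7.29/8.61)*100 = 15.331 %


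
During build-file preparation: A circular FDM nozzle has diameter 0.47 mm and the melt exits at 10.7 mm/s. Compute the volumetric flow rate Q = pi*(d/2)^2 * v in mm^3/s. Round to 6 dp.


A = pi*(0.47/2)^2 = 0.17349445 mm^2
Q = 0.17349445 * 10.7 = 1.856391 mm^3/s


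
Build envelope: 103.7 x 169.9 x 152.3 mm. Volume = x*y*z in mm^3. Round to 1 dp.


V = 103.7 * 169.9 * 152.3 = 2683317.3 mm^3


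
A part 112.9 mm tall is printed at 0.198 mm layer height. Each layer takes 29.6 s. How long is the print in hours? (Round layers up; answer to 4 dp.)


Layers = ceil(112.9/0.198) = 571
t = 571 * 29.6 / 3600 = 4.6949 hrs


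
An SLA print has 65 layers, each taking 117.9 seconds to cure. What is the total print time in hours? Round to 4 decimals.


t = 65 * 117.9 / 3600 = 2.1288 hrs


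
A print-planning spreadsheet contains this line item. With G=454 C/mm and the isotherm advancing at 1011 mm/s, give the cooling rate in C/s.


CR = 454 * 1011 = 458994 C/s


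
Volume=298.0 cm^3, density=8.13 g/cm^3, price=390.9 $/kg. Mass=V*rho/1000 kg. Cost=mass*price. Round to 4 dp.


Mass = 298.0*8.13/1000 = 2.42274 kg
Cost = 2.42274 * 390.9 = 947.0491 $


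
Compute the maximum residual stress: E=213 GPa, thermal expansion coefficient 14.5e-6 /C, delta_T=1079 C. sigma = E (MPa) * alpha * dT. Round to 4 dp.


sigma = 213*1000 * 14.5e-6 * 1079 = 3332.4915 MPa


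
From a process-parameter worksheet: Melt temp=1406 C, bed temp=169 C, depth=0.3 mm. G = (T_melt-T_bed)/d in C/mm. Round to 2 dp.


G = (1406-169)/0.3 = 4123.33 C/mm


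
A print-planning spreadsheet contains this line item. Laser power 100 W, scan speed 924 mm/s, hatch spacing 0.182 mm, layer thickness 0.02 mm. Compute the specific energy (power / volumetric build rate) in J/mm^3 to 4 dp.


Build rate = 924 * 0.182 * 0.02 = 3.36336 mm^3/s
SE = 100 / 3.36336 = 29.7322 J/mm^3


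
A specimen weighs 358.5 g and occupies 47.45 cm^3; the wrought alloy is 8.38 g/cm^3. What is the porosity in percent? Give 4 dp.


rho_part = 358.5 / 47.45 = 7.55532139 g/cm^3
Porosity = (1 - 7.55532139/8.38)*100 = 9.841 %


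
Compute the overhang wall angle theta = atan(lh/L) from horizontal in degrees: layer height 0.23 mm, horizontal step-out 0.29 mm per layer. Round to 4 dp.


angle = atan(0.23/0.29) = 38.4181 degrees


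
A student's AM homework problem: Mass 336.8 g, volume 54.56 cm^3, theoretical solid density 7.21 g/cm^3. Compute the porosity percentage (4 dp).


rho_part = 336.8 / 54.56 = 6.17302053 g/cm^3
Porosity = (1 - 6.17302053/7.21)*100 = 14.3825 %


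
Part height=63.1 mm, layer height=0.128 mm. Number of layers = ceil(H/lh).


Layers = ceil(63.1/0.128) = 493


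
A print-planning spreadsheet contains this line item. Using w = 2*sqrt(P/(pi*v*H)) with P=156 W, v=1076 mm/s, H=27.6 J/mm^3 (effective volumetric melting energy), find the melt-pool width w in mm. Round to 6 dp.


w = 2*sqrt(156/(pi*1076*27.6)) = 0.081782 mm


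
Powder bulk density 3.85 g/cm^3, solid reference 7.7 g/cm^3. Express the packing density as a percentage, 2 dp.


Packing = (3.85/7.7)*100 = 50.0 %


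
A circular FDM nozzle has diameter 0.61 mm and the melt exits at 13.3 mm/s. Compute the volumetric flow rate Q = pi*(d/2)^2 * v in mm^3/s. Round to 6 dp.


A = pi*(0.61/2)^2 = 0.29224666 mm^2
Q = 0.29224666 * 13.3 = 3.886881 mm^3/s


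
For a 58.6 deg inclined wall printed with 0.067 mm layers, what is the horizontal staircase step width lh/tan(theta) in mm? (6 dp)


step = 0.067 / tan(58.6) = 0.040897 mm


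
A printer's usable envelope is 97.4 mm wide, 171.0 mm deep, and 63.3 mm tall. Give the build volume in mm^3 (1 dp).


V = 97.4 * 171.0 * 63.3 = 1054286.8 mm^3


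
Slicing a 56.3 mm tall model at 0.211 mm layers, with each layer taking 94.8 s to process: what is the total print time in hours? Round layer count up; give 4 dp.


Layers = ceil(56.3/0.211) = 267
t = 267 * 94.8 / 3600 = 7.031 hrs


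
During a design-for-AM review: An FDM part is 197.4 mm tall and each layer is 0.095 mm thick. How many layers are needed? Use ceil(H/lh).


Layers = ceil(197.4/0.095) = 2078


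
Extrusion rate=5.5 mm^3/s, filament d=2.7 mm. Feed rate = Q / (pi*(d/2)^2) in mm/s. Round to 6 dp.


A = pi*(2.7/2)^2 = 5.725553
v = 5.5 / 5.725553 = 0.960606 mm/s


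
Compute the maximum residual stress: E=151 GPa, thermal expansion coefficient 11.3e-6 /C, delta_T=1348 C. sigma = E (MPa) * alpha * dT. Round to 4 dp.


sigma = 151*1000 * 11.3e-6 * 1348 = 2300.0924 MPa


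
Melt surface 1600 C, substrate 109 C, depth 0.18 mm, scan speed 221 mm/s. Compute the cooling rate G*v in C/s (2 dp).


G = (1600-109)/0.18 = 8283.33333333 C/mm
CR = 8283.33333333 * 221 = 1830616.67 C/s


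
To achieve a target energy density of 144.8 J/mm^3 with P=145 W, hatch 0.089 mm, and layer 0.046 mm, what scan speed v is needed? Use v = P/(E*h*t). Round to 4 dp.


v = 145 / (144.8*0.089*0.046) = 244.5973 mm/s


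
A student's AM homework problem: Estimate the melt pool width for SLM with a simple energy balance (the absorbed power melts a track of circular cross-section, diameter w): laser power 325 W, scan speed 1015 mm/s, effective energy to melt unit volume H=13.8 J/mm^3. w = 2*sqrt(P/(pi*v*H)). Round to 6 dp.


w = 2*sqrt(325/(pi*1015*13.8)) = 0.17188 mm


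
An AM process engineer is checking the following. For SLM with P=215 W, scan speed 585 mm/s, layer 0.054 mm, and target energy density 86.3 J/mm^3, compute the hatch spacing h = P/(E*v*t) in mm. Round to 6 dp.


h = 215 / (86.3*585*0.054) = 0.078864 mm


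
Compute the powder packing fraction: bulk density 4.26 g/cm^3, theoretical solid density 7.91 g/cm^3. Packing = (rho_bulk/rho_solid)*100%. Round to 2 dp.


Packing = (4.26/7.91)*100 = 53.86 %


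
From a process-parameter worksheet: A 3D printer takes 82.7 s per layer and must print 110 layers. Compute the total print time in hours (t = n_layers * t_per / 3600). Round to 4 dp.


t = 110 * 82.7 / 3600 = 2.5269 hrs


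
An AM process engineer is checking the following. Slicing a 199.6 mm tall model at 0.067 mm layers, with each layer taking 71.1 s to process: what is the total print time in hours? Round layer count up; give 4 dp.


Layers = ceil(199.6/0.067) = 2980
t = 2980 * 71.1 / 3600 = 58.855 hrs


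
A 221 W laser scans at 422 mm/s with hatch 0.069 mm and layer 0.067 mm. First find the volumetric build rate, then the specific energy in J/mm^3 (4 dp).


Build rate = 422 * 0.069 * 0.067 = 1.950906 mm^3/s
SE = 221 / 1.950906 = 113.2807 J/mm^3


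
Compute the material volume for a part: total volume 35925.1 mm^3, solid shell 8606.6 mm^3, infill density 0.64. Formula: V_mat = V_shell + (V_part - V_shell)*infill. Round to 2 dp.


V_infill = (35925.1 - 8606.6) * 0.64 = 17483.84
V_total = 8606.6 + 17483.84 = 26090.44 mm^3


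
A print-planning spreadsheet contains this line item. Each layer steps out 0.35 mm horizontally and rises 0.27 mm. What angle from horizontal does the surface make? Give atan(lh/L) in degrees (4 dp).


angle = atan(0.27/0.35) = 37.6476 degrees


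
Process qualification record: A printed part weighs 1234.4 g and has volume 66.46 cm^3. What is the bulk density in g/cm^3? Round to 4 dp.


rho = 1234.4 / 66.46 = 18.5736 g/cm^3


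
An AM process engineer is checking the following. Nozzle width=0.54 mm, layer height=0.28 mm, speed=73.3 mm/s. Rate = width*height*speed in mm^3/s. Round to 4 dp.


Rate = 0.54 * 0.28 * 73.3 = 11.083 mm^3/s


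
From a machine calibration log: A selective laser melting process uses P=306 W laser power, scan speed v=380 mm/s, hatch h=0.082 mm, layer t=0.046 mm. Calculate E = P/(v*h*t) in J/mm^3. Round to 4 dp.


E = 306 / (380*0.082*0.046) = 213.4844 J/mm^3


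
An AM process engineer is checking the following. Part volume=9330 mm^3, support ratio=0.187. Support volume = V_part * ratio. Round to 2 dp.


V_support = 9330 * 0.187 = 1744.71 mm^3


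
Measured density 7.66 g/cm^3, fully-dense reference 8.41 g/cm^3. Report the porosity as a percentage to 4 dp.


Porosity = (1-7.66/8.41)*100 = 8.918 %


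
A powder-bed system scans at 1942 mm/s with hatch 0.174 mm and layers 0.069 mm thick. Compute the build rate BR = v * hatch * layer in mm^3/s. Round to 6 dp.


Rate = 1942 * 0.174 * 0.069 = 23.315652 mm^3/s


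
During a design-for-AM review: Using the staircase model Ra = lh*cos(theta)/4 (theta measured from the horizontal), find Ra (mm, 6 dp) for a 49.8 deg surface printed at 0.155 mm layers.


Ra = 0.155 * cos(49.8) / 4 = 0.025011 mm


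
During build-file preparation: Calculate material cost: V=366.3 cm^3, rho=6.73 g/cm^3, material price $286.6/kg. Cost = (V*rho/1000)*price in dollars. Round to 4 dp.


Mass = 366.3*6.73/1000 = 2.465199 kg
Cost = 2.465199 * 286.6 = 706.526 $


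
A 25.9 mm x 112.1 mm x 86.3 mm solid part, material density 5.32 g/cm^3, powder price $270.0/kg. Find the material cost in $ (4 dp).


V = 25.9 * 112.1 * 86.3 = 250562.557 mm^3 = 250.562557 cm^3
Mass = 250.562557 * 5.32 / 1000 = 1.3329928 kg
Cost = 1.3329928 * 270.0 = 359.9081 $


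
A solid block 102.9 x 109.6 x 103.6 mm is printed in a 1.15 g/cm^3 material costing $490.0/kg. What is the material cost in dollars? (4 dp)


V = 102.9 * 109.6 * 103.6 = 1168384.224 mm^3 = 1168.384224 cm^3
Mass = 1168.384224 * 1.15 / 1000 = 1.34364186 kg
Cost = 1.34364186 * 490.0 = 658.3845 $


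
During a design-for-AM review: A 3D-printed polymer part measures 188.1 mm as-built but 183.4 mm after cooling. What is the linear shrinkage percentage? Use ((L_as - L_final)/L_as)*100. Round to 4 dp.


Shrinkage = ((188.1-183.4)/188.1)*100 = 2.4987 %


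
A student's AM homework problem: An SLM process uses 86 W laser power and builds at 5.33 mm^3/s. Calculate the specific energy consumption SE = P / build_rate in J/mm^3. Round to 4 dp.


SE = 86 / 5.33 = 16.1351 J/mm^3


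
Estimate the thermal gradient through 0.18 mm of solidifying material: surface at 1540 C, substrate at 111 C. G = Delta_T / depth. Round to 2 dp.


G = (1540-111)/0.18 = 7938.89 C/mm


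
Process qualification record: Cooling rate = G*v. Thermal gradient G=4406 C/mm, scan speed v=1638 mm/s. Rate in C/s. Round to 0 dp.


CR = 4406 * 1638 = 7217028 C/s


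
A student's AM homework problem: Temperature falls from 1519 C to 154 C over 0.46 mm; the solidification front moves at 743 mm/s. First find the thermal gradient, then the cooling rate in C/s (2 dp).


G = (1519-154)/0.46 = 2967.39130435 C/mm
CR = 2967.39130435 * 743 = 2204771.74 C/s


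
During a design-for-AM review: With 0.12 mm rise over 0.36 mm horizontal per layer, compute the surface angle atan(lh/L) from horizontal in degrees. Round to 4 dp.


angle = atan(0.12/0.36) = 18.4349 degrees


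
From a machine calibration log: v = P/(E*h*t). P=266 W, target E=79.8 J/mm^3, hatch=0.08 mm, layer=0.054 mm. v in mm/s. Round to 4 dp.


v = 266 / (79.8*0.08*0.054) = 771.6049 mm/s


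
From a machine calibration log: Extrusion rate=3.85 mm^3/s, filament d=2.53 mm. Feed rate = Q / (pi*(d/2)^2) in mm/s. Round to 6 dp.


A = pi*(2.53/2)^2 = 5.027255
v = 3.85 / 5.027255 = 0.765825 mm/s


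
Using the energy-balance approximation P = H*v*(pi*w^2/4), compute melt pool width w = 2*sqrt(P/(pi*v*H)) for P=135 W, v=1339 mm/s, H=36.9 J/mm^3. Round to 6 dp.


w = 2*sqrt(135/(pi*1339*36.9)) = 0.058982 mm


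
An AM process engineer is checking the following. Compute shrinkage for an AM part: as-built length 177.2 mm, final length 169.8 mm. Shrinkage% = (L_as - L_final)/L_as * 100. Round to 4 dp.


Shrinkage = ((177.2-169.8)/177.2)*100 = 4.1761 %


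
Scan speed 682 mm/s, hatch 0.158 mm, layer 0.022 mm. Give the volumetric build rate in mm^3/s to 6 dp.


Rate = 682 * 0.158 * 0.022 = 2.370632 mm^3/s


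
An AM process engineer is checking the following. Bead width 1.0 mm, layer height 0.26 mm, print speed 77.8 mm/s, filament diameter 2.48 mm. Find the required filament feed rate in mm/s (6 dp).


Q = 1.0 * 0.26 * 77.8 = 20.228 mm^3/s
A_fil = pi*(2.48/2)^2 = 4.83051286 mm^2
v_feed = 20.228 / 4.83051286 = 4.187547 mm/s


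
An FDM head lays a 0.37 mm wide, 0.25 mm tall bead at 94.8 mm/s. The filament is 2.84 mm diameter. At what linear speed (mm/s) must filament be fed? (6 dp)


Q = 0.37 * 0.25 * 94.8 = 8.769 mm^3/s
A_fil = pi*(2.84/2)^2 = 6.33470743 mm^2
v_feed = 8.769 / 6.33470743 = 1.384279 mm/s


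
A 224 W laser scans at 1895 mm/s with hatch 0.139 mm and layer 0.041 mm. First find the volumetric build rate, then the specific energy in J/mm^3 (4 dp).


Build rate = 1895 * 0.139 * 0.041 = 10.799605 mm^3/s
SE = 224 / 10.799605 = 20.7415 J/mm^3


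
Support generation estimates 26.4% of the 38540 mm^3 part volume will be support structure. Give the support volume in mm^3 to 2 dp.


V_support = 38540 * 0.264 = 10174.56 mm^3


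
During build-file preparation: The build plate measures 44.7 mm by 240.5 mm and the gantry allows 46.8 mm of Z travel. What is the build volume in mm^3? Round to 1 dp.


V = 44.7 * 240.5 * 46.8 = 503116.4 mm^3


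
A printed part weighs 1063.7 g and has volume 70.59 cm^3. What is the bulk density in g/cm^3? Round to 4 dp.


rho = 1063.7 / 70.59 = 15.0687 g/cm^3


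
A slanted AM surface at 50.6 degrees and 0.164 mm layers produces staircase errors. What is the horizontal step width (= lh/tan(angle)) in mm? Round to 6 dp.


step = 0.164 / tan(50.6) = 0.134711 mm


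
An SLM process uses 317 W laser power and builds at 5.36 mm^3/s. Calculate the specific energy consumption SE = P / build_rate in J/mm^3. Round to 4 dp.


SE = 317 / 5.36 = 59.1418 J/mm^3


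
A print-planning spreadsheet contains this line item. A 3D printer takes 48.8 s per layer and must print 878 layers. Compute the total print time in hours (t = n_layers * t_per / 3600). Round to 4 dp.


t = 878 * 48.8 / 3600 = 11.9018 hrs


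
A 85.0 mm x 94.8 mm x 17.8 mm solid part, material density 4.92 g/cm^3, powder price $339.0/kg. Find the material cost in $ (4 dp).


V = 85.0 * 94.8 * 17.8 = 143432.4 mm^3 = 143.4324 cm^3
Mass = 143.4324 * 4.92 / 1000 = 0.70568741 kg
Cost = 0.70568741 * 339.0 = 239.228 $


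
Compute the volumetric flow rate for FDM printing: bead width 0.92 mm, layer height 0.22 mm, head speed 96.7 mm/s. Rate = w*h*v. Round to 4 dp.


Rate = 0.92 * 0.22 * 96.7 = 19.5721 mm^3/s


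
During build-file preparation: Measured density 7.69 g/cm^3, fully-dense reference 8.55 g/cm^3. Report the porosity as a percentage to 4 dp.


Porosity = (1-7.69/8.55)*100 = 10.0585 %


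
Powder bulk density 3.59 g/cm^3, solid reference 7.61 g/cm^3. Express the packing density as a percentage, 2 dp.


Packing = (3.59/7.61)*100 = 47.17 %


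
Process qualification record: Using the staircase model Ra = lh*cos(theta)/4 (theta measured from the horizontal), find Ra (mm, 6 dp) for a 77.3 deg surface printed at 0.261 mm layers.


Ra = 0.261 * cos(77.3) / 4 = 0.014345 mm


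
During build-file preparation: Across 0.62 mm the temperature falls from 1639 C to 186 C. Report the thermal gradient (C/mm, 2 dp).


G = (1639-186)/0.62 = 2343.55 C/mm


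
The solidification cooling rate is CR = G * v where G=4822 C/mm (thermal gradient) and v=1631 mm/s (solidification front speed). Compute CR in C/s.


CR = 4822 * 1631 = 7864682 C/s


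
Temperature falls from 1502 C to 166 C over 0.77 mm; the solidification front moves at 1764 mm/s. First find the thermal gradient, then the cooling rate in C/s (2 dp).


G = (1502-166)/0.77 = 1735.06493506 C/mm
CR = 1735.06493506 * 1764 = 3060654.55 C/s


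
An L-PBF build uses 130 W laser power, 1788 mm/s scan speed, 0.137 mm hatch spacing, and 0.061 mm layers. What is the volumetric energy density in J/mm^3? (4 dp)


E = 130 / (1788*0.137*0.061) = 8.7001 J/mm^3


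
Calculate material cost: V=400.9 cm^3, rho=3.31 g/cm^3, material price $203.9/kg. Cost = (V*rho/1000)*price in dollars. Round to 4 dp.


Mass = 400.9*3.31/1000 = 1.326979 kg
Cost = 1.326979 * 203.9 = 270.571 $


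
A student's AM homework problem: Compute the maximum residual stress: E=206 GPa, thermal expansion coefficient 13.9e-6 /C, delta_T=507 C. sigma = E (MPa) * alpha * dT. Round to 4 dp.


sigma = 206*1000 * 13.9e-6 * 507 = 1451.7438 MPa


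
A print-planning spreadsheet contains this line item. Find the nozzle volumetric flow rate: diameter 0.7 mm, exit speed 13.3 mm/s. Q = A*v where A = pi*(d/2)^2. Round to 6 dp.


A = pi*(0.7/2)^2 = 0.3848451 mm^2
Q = 0.3848451 * 13.3 = 5.11844 mm^3/s


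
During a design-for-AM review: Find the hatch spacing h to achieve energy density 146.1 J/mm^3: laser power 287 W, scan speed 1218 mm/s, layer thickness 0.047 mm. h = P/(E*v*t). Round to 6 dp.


h = 287 / (146.1*1218*0.047) = 0.034315 mm


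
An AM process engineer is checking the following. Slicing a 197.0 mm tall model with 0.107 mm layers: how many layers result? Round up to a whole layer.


Layers = ceil(197.0/0.107) = 1842


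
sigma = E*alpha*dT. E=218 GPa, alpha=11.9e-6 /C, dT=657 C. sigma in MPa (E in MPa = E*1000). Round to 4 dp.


sigma = 218*1000 * 11.9e-6 * 657 = 1704.3894 MPa


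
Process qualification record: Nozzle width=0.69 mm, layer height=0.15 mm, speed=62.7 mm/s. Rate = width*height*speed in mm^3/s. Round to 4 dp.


Rate = 0.69 * 0.15 * 62.7 = 6.4895 mm^3/s


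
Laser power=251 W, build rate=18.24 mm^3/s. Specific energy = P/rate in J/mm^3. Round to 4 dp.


SE = 251 / 18.24 = 13.761 J/mm^3


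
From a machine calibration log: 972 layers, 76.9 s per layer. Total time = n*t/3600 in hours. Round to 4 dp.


t = 972 * 76.9 / 3600 = 20.763 hrs


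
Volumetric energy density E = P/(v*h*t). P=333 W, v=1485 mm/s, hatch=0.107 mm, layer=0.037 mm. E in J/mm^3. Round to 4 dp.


E = 333 / (1485*0.107*0.037) = 56.6412 J/mm^3


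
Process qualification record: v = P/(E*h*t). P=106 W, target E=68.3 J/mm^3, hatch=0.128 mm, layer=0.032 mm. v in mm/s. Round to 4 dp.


v = 106 / (68.3*0.128*0.032) = 378.9005 mm/s


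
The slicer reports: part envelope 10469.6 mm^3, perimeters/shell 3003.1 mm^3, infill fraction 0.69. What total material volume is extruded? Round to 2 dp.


V_infill = (10469.6 - 3003.1) * 0.69 = 5151.89
V_total = 3003.1 + 5151.89 = 8154.99 mm^3


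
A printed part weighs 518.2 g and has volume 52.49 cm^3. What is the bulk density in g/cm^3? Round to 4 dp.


rho = 518.2 / 52.49 = 9.8724 g/cm^3


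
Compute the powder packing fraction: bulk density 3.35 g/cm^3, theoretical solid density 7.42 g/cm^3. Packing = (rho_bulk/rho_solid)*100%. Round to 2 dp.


Packing = (3.35/7.42)*100 = 45.15 %


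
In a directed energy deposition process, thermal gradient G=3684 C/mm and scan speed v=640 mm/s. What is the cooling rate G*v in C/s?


CR = 3684 * 640 = 2357760 C/s


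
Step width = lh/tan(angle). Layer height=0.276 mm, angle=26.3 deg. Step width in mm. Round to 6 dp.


step = 0.276 / tan(26.3) = 0.558444 mm


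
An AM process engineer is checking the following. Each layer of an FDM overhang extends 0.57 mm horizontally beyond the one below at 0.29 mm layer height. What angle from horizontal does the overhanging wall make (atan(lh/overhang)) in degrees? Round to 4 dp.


angle = atan(0.29/0.57) = 26.9657 degrees


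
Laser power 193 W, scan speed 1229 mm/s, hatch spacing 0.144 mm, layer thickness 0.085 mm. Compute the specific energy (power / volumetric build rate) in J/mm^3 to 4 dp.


Build rate = 1229 * 0.144 * 0.085 = 15.04296 mm^3/s
SE = 193 / 15.04296 = 12.8299 J/mm^3


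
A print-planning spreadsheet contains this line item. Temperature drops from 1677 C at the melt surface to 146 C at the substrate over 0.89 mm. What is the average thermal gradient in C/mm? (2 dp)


G = (1677-146)/0.89 = 1720.22 C/mm


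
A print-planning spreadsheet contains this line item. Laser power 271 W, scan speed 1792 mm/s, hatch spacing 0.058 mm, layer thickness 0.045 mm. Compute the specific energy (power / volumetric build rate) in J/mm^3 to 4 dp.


Build rate = 1792 * 0.058 * 0.045 = 4.67712 mm^3/s
SE = 271 / 4.67712 = 57.9416 J/mm^3


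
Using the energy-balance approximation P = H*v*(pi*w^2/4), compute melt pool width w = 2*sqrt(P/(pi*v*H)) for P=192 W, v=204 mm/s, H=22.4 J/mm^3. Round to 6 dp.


w = 2*sqrt(192/(pi*204*22.4)) = 0.231295 mm


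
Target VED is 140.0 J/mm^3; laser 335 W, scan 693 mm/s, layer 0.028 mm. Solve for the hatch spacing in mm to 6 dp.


h = 335 / (140.0*693*0.028) = 0.123318 mm


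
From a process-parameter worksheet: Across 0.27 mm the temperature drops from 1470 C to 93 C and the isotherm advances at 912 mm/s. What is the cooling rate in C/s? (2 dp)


G = (1470-93)/0.27 = 5100.0 C/mm
CR = 5100.0 * 912 = 4651200.0 C/s


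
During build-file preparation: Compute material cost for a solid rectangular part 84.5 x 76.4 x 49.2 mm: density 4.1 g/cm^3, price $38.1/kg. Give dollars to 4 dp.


V = 84.5 * 76.4 * 49.2 = 317625.36 mm^3 = 317.62536 cm^3
Mass = 317.62536 * 4.1 / 1000 = 1.30226398 kg
Cost = 1.30226398 * 38.1 = 49.6163 $


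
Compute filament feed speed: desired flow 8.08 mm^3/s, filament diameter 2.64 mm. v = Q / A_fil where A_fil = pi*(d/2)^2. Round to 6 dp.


A = pi*(2.64/2)^2 = 5.473911
v = 8.08 / 5.473911 = 1.476093 mm/s


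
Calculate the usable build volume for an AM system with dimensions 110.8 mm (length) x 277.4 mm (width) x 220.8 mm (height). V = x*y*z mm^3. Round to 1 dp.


V = 110.8 * 277.4 * 220.8 = 6786491.1 mm^3


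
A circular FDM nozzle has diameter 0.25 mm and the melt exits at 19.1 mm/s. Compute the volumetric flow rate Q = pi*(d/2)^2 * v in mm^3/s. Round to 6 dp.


A = pi*(0.25/2)^2 = 0.04908739 mm^2
Q = 0.04908739 * 19.1 = 0.937569 mm^3/s


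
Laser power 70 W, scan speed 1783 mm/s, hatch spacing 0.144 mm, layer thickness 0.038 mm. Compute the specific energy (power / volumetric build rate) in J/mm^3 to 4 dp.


Build rate = 1783 * 0.144 * 0.038 = 9.756576 mm^3/s
SE = 70 / 9.756576 = 7.1746 J/mm^3


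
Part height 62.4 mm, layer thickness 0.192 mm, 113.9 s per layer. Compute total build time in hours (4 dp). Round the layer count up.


Layers = ceil(62.4/0.192) = 325
t = 325 * 113.9 / 3600 = 10.2826 hrs


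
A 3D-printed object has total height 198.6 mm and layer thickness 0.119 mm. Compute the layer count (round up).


Layers = ceil(198.6/0.119) = 1669


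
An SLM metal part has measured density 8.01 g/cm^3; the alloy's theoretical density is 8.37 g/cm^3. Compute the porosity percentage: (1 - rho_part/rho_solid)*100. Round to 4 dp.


Porosity = (1-8.01/8.37)*100 = 4.3011 %


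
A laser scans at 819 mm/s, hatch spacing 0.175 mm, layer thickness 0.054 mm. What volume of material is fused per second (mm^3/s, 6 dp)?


Rate = 819 * 0.175 * 0.054 = 7.73955 mm^3/s


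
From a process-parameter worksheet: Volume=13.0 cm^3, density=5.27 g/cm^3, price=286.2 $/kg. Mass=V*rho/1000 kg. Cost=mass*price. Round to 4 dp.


Mass = 13.0*5.27/1000 = 0.06851 kg
Cost = 0.06851 * 286.2 = 19.6076 $


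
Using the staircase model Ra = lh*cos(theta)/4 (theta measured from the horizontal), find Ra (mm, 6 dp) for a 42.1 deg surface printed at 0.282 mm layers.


Ra = 0.282 * cos(42.1) / 4 = 0.052309 mm


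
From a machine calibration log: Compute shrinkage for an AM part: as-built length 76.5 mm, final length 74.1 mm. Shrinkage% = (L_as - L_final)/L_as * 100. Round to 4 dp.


Shrinkage = ((76.5-74.1)/76.5)*100 = 3.1373 %


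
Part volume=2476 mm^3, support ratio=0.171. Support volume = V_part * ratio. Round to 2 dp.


V_support = 2476 * 0.171 = 423.4 mm^3


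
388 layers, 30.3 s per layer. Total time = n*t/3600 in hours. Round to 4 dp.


t = 388 * 30.3 / 3600 = 3.2657 hrs


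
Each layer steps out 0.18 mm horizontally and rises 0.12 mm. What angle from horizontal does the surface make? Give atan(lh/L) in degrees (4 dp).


angle = atan(0.12/0.18) = 33.6901 degrees


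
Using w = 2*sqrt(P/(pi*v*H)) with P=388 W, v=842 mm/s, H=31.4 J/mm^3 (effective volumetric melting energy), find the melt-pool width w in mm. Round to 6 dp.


w = 2*sqrt(388/(pi*842*31.4)) = 0.136694 mm


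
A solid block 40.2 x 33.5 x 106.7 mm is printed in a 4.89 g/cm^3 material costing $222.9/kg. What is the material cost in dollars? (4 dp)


V = 40.2 * 33.5 * 106.7 = 143692.89 mm^3 = 143.69289 cm^3
Mass = 143.69289 * 4.89 / 1000 = 0.70265823 kg
Cost = 0.70265823 * 222.9 = 156.6225 $


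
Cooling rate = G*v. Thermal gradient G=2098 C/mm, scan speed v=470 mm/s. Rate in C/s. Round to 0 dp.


CR = 2098 * 470 = 986060 C/s


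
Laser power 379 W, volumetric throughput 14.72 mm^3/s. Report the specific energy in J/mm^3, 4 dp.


SE = 379 / 14.72 = 25.7473 J/mm^3


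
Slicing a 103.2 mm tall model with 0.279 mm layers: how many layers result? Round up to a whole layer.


Layers = ceil(103.2/0.279) = 370


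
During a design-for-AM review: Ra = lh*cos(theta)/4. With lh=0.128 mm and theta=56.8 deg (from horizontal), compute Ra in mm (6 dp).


Ra = 0.128 * cos(56.8) / 4 = 0.017522 mm


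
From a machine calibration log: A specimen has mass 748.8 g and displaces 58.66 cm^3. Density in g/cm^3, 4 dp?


rho = 748.8 / 58.66 = 12.7651 g/cm^3


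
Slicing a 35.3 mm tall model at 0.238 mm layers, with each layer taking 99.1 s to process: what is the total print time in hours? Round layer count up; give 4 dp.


Layers = ceil(35.3/0.238) = 149
t = 149 * 99.1 / 3600 = 4.1016 hrs


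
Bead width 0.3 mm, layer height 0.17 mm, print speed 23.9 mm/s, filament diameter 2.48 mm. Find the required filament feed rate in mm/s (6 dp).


Q = 0.3 * 0.17 * 23.9 = 1.2189 mm^3/s
A_fil = pi*(2.48/2)^2 = 4.83051286 mm^2
v_feed = 1.2189 / 4.83051286 = 0.252333 mm/s


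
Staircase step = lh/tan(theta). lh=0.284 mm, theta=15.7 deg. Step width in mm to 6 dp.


step = 0.284 / tan(15.7) = 1.010362 mm


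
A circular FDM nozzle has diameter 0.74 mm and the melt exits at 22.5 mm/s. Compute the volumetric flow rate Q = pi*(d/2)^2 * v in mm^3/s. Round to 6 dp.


A = pi*(0.74/2)^2 = 0.43008403 mm^2
Q = 0.43008403 * 22.5 = 9.676891 mm^3/s


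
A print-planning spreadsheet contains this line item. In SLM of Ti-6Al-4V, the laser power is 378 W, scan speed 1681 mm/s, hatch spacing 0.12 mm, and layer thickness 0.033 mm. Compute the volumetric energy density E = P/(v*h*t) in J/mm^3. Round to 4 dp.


E = 378 / (1681*0.12*0.033) = 56.7844 J/mm^3


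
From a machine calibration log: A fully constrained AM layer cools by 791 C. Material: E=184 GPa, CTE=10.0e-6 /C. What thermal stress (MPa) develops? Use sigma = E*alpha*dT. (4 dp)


sigma = 184*1000 * 10.0e-6 * 791 = 1455.44 MPa


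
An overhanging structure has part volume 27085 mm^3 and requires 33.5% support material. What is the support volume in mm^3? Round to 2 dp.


V_support = 27085 * 0.335 = 9073.48 mm^3


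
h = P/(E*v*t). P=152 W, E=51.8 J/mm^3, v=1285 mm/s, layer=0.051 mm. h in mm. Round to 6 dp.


h = 152 / (51.8*1285*0.051) = 0.044776 mm


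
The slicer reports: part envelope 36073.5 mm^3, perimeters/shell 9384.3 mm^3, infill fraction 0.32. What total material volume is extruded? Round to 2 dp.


V_infill = (36073.5 - 9384.3) * 0.32 = 8540.54
V_total = 9384.3 + 8540.54 = 17924.84 mm^3


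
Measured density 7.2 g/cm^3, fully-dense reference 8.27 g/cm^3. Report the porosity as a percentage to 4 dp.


Porosity = (1-7.2/8.27)*100 = 12.9383 %


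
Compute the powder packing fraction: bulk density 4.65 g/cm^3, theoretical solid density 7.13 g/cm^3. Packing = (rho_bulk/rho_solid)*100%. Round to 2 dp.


Packing = (4.65/7.13)*100 = 65.22 %


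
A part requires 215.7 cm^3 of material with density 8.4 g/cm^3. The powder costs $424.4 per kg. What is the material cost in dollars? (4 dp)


Mass = 215.7*8.4/1000 = 1.81188 kg
Cost = 1.81188 * 424.4 = 768.9619 $


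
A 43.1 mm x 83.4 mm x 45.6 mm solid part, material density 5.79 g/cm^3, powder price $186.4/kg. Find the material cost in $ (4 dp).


V = 43.1 * 83.4 * 45.6 = 163911.024 mm^3 = 163.911024 cm^3
Mass = 163.911024 * 5.79 / 1000 = 0.94904483 kg
Cost = 0.94904483 * 186.4 = 176.902 $


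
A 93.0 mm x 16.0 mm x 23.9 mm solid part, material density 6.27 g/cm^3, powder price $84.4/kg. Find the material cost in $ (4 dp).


V = 93.0 * 16.0 * 23.9 = 35563.2 mm^3 = 35.5632 cm^3
Mass = 35.5632 * 6.27 / 1000 = 0.22298126 kg
Cost = 0.22298126 * 84.4 = 18.8196 $


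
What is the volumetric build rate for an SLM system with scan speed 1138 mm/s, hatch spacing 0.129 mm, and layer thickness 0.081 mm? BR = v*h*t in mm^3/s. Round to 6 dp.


Rate = 1138 * 0.129 * 0.081 = 11.890962 mm^3/s


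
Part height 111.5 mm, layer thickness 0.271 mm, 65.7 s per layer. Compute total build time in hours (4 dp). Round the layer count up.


Layers = ceil(111.5/0.271) = 412
t = 412 * 65.7 / 3600 = 7.519 hrs


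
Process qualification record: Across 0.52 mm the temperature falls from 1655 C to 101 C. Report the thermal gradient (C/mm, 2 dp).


G = (1655-101)/0.52 = 2988.46 C/mm


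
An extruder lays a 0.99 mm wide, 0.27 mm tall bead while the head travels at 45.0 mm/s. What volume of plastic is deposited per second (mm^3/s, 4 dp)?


Rate = 0.99 * 0.27 * 45.0 = 12.0285 mm^3/s


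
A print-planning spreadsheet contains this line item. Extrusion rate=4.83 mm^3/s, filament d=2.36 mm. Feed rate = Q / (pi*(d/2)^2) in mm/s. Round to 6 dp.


A = pi*(2.36/2)^2 = 4.374354
v = 4.83 / 4.374354 = 1.104163 mm/s


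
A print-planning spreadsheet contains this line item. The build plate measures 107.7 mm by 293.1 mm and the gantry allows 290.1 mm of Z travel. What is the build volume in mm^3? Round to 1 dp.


V = 107.7 * 293.1 * 290.1 = 9157549.0 mm^3


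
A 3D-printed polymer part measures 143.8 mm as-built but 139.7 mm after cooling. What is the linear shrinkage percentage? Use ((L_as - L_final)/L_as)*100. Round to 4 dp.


Shrinkage = ((143.8-139.7)/143.8)*100 = 2.8512 %


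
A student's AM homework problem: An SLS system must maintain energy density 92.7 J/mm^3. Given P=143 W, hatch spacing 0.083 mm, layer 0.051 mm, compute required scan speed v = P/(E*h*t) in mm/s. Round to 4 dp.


v = 143 / (92.7*0.083*0.051) = 364.4249 mm/s


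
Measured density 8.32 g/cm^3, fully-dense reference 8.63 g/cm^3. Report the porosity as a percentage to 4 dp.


Porosity = (1-8.32/8.63)*100 = 3.5921 %


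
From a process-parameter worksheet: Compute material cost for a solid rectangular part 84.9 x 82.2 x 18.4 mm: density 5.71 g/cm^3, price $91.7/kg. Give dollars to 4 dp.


V = 84.9 * 82.2 * 18.4 = 128409.552 mm^3 = 128.409552 cm^3
Mass = 128.409552 * 5.71 / 1000 = 0.73321854 kg
Cost = 0.73321854 * 91.7 = 67.2361 $


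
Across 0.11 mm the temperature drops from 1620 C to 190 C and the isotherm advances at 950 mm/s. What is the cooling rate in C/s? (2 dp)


G = (1620-190)/0.11 = 13000.0 C/mm
CR = 13000.0 * 950 = 12350000.0 C/s


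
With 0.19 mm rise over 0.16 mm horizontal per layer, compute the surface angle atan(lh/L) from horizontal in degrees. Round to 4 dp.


angle = atan(0.19/0.16) = 49.8991 degrees


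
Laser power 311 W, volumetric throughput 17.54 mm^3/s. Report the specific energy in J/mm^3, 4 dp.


SE = 311 / 17.54 = 17.7309 J/mm^3


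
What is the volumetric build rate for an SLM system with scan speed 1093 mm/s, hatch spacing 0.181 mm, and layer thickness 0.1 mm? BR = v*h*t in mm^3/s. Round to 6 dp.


Rate = 1093 * 0.181 * 0.1 = 19.7833 mm^3/s


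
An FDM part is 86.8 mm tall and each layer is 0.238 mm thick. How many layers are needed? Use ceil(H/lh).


Layers = ceil(86.8/0.238) = 365


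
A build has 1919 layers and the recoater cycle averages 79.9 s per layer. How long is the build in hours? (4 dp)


t = 1919 * 79.9 / 3600 = 42.5911 hrs


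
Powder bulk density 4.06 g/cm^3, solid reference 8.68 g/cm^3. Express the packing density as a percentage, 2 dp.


Packing = (4.06/8.68)*100 = 46.77 %


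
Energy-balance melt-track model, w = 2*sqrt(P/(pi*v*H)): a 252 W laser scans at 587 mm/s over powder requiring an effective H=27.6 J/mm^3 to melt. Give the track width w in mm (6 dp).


w = 2*sqrt(252/(pi*587*27.6)) = 0.140728 mm


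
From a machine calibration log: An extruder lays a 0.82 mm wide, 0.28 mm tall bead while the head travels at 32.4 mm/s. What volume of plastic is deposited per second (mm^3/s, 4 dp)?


Rate = 0.82 * 0.28 * 32.4 = 7.439 mm^3/s


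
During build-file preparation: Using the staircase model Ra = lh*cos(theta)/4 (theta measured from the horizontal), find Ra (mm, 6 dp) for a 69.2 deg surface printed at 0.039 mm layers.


Ra = 0.039 * cos(69.2) / 4 = 0.003462 mm
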